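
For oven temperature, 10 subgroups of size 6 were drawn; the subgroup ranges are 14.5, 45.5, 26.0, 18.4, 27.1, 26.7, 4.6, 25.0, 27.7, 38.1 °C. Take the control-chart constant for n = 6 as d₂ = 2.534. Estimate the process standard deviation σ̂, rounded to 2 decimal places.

10.01

R̄ = (14.5 + 45.5 + 26.0 + 18.4 + 27.1 + 26.7 + 4.6 + 25.0 + 27.7 + 38.1) / 10 = 25.3600
σ̂ = R̄ / d₂ = 25.3600 / 2.534 = 10.0079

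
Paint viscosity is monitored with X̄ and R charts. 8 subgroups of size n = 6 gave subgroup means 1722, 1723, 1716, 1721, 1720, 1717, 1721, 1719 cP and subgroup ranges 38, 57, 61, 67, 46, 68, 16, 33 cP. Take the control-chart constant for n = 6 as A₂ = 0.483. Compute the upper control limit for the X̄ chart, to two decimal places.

1743.18

X̄̄ = (1722 + 1723 + 1716 + 1721 + 1720 + 1717 + 1721 + 1719) / 8 = 13759.0000 / 8 = 1719.8750
R̄ = (38 + 57 + 61 + 67 + 46 + 68 + 16 + 33) / 8 = 386.0000 / 8 = 48.2500
UCL = X̄̄ + A₂·R̄ = 1719.8750 + 0.483 × 48.2500 = 1743.1798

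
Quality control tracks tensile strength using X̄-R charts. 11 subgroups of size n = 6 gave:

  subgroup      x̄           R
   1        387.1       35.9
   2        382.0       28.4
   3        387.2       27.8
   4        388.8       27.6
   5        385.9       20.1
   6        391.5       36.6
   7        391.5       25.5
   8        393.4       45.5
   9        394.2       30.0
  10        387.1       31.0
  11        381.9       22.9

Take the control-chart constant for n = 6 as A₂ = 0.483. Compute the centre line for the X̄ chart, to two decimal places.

388.24

X̄̄ = (387.1 + 382.0 + 387.2 + 388.8 + 385.9 + 391.5 + 391.5 + 393.4 + 394.2 + 387.1 + 381.9) / 11 = 4270.6000 / 11 = 388.2364
CL = X̄̄ = 388.2364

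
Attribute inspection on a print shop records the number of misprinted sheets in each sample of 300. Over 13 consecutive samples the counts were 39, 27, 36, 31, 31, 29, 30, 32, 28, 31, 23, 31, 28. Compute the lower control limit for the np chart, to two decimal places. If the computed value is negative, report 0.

14.77

p̄ = Σdᵢ / (k·n) = 396 / (13 × 300) = 0.10154
LCL = np̄ − 3·√(np̄(1−p̄)) = 30.4615 − 3 × 5.2315 = 14.7671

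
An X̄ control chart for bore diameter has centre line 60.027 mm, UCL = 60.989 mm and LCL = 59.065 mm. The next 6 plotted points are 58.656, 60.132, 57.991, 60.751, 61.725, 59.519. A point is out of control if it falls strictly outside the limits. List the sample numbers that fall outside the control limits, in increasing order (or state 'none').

1, 3, 5

Compare each point to [59.065, 60.989]: sample 1 = 58.656 < LCL; sample 3 = 57.991 < LCL; sample 5 = 61.725 > UCL.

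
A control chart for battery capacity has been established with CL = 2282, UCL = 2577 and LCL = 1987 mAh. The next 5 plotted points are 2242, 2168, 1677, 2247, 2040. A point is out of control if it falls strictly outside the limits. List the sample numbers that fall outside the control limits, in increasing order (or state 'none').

Compare each point to [1987, 2577]: sample 3 = 1677 < LCL.

3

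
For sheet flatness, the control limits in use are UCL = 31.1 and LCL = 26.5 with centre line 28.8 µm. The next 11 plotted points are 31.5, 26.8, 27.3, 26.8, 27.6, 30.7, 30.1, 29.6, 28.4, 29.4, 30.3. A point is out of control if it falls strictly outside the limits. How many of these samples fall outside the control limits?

1

Compare each point to [26.5, 31.1]: sample 1 = 31.5 > UCL.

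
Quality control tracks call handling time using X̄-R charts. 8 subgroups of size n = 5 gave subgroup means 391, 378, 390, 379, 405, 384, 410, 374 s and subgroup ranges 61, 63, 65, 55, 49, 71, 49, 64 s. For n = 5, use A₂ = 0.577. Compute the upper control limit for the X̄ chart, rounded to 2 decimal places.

X̄̄ = (391 + 378 + 390 + 379 + 405 + 384 + 410 + 374) / 8 = 3111.0000 / 8 = 388.8750
R̄ = (61 + 63 + 65 + 55 + 49 + 71 + 49 + 64) / 8 = 477.0000 / 8 = 59.6250
UCL = X̄̄ + A₂·R̄ = 388.8750 + 0.577 × 59.6250 = 423.2786

423.28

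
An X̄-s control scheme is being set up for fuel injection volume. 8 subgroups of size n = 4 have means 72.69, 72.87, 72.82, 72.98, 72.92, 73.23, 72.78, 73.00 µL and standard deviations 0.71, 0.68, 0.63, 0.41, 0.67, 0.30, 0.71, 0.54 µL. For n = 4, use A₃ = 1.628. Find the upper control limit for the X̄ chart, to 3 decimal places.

73.858

X̄̄ = (72.69 + 72.87 + 72.82 + 72.98 + 72.92 + 73.23 + 72.78 + 73.00) / 8 = 72.9112
s̄ = (0.71 + 0.68 + 0.63 + 0.41 + 0.67 + 0.30 + 0.71 + 0.54) / 8 = 0.5813
UCL = X̄̄ + A₃·s̄ = 72.9112 + 1.628 × 0.5813 = 73.8575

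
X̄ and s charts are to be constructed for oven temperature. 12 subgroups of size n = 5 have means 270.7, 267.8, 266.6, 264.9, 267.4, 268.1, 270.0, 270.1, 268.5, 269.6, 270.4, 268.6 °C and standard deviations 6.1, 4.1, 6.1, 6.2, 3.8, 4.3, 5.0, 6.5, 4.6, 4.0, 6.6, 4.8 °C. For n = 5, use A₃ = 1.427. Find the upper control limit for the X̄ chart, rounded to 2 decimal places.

X̄̄ = (270.7 + 267.8 + 266.6 + 264.9 + 267.4 + 268.1 + 270.0 + 270.1 + 268.5 + 269.6 + 270.4 + 268.6) / 12 = 268.5583
s̄ = (6.1 + 4.1 + 6.1 + 6.2 + 3.8 + 4.3 + 5.0 + 6.5 + 4.6 + 4.0 + 6.6 + 4.8) / 12 = 5.1750
UCL = X̄̄ + A₃·s̄ = 268.5583 + 1.427 × 5.1750 = 275.9431

275.94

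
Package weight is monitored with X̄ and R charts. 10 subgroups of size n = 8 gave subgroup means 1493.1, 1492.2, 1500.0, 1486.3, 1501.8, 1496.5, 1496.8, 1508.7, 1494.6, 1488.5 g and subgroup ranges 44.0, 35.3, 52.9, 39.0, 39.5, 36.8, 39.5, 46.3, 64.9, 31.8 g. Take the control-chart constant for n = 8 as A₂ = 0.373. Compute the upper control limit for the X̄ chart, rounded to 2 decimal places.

X̄̄ = (1493.1 + 1492.2 + 1500.0 + 1486.3 + 1501.8 + 1496.5 + 1496.8 + 1508.7 + 1494.6 + 1488.5) / 10 = 14958.5000 / 10 = 1495.8500
R̄ = (44.0 + 35.3 + 52.9 + 39.0 + 39.5 + 36.8 + 39.5 + 46.3 + 64.9 + 31.8) / 10 = 430.0000 / 10 = 43.0000
UCL = X̄̄ + A₂·R̄ = 1495.8500 + 0.373 × 43.0000 = 1511.8890

1511.89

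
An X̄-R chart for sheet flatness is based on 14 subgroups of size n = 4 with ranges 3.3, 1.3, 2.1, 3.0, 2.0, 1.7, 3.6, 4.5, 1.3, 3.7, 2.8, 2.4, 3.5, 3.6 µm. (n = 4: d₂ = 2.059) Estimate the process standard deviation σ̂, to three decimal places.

1.346

R̄ = (3.3 + 1.3 + 2.1 + 3.0 + 2.0 + 1.7 + 3.6 + 4.5 + 1.3 + 3.7 + 2.8 + 2.4 + 3.5 + 3.6) / 14 = 2.7714
σ̂ = R̄ / d₂ = 2.7714 / 2.059 = 1.3460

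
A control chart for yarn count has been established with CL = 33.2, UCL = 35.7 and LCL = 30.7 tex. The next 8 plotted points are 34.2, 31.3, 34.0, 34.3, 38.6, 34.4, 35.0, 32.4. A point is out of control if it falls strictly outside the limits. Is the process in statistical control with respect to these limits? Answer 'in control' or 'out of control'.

Compare each point to [30.7, 35.7]: sample 5 = 38.6 > UCL.

out of control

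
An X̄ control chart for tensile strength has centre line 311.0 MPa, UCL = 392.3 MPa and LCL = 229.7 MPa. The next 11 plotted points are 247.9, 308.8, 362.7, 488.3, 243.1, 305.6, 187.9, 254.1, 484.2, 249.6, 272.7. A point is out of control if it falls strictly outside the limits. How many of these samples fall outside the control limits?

Compare each point to [229.7, 392.3]: sample 4 = 488.3 > UCL; sample 7 = 187.9 < LCL; sample 9 = 484.2 > UCL.

3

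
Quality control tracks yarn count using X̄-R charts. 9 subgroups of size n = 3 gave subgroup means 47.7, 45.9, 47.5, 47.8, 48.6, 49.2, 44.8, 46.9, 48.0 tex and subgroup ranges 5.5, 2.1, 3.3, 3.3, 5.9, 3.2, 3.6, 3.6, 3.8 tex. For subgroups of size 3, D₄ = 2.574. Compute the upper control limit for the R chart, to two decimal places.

R̄ = (5.5 + 2.1 + 3.3 + 3.3 + 5.9 + 3.2 + 3.6 + 3.6 + 3.8) / 9 = 34.3000 / 9 = 3.8111
UCL_R = D₄·R̄ = 2.574 × 3.8111 = 9.8098

9.81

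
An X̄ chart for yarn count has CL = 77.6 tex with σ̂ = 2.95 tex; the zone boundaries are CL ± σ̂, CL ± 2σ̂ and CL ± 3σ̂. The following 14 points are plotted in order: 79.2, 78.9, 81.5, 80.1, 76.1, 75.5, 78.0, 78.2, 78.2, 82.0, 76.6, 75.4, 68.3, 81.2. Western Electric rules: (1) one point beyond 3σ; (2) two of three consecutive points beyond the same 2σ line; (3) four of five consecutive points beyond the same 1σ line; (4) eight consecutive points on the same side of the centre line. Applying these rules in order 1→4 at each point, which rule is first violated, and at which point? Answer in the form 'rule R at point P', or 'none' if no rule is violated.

rule 1 at point 13

Zone of each point (C = within 1σ̂, B = 1σ̂–2σ̂, A = 2σ̂–3σ̂, * = beyond 3σ̂; sign = side of CL): 1:+C, 2:+C, 3:+B, 4:+C, 5:-C, 6:-C, 7:+C, 8:+C, 9:+C, 10:+B, 11:-C, 12:-C, 13:-*, 14:+B
Rule 1 (one point beyond the 3σ limits) is satisfied at point 13.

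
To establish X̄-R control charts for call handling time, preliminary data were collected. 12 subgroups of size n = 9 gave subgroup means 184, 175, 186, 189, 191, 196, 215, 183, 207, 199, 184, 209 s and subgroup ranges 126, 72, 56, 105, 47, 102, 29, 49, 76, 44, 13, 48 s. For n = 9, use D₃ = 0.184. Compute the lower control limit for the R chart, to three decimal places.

R̄ = (126 + 72 + 56 + 105 + 47 + 102 + 29 + 49 + 76 + 44 + 13 + 48) / 12 = 767.0000 / 12 = 63.9167
LCL_R = D₃·R̄ = 0.184 × 63.9167 = 11.7607

11.761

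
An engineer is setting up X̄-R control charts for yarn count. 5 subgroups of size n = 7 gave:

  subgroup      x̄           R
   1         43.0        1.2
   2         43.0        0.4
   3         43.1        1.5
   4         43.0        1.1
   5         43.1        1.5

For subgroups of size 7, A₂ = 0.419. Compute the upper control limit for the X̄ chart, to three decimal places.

43.518

X̄̄ = (43.0 + 43.0 + 43.1 + 43.0 + 43.1) / 5 = 215.2000 / 5 = 43.0400
R̄ = (1.2 + 0.4 + 1.5 + 1.1 + 1.5) / 5 = 5.7000 / 5 = 1.1400
UCL = X̄̄ + A₂·R̄ = 43.0400 + 0.419 × 1.1400 = 43.5177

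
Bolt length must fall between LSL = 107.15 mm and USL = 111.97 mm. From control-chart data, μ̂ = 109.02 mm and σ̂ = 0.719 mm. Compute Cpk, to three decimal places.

Cpu = (USL − μ̂) / (3σ̂) = (111.97 − 109.02) / (3 × 0.719) = 1.3676; Cpl = (μ̂ − LSL) / (3σ̂) = (109.02 − 107.15) / (3 × 0.719) = 0.8669; Cpk = min(Cpu, Cpl) = 0.8669

0.867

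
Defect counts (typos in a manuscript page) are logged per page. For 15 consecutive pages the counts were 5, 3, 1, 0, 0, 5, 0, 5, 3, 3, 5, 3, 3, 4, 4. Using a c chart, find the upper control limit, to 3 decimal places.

c̄ = (5 + 3 + 1 + 0 + 0 + 5 + 0 + 5 + 3 + 3 + 5 + 3 + 3 + 4 + 4) / 15 = 44 / 15 = 2.9333
UCL = c̄ + 3√c̄ = 2.9333 + 3 × √2.9333 = 2.9333 + 3 × 1.7127 = 8.0714

8.071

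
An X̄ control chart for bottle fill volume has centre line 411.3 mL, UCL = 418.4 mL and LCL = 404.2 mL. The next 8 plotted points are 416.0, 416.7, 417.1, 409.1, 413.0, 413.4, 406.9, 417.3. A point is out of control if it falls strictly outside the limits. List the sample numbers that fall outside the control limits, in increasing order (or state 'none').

none

All 8 points lie within [404.2, 418.4].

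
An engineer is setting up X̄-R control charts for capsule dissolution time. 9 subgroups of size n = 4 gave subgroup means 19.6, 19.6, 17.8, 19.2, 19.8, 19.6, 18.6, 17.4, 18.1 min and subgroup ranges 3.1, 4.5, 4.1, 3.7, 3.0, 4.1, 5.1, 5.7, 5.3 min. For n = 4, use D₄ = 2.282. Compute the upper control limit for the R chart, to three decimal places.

R̄ = (3.1 + 4.5 + 4.1 + 3.7 + 3.0 + 4.1 + 5.1 + 5.7 + 5.3) / 9 = 38.6000 / 9 = 4.2889
UCL_R = D₄·R̄ = 2.282 × 4.2889 = 9.7872

9.787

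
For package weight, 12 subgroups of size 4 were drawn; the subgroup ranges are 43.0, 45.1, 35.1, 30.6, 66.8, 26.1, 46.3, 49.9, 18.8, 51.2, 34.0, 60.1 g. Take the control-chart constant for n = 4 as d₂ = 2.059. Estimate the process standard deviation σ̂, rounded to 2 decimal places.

20.52

R̄ = (43.0 + 45.1 + 35.1 + 30.6 + 66.8 + 26.1 + 46.3 + 49.9 + 18.8 + 51.2 + 34.0 + 60.1) / 12 = 42.2500
σ̂ = R̄ / d₂ = 42.2500 / 2.059 = 20.5197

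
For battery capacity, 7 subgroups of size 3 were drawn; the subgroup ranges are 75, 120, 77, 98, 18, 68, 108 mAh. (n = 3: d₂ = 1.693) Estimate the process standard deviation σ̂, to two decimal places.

R̄ = (75 + 120 + 77 + 98 + 18 + 68 + 108) / 7 = 80.5714
σ̂ = R̄ / d₂ = 80.5714 / 1.693 = 47.5909

47.59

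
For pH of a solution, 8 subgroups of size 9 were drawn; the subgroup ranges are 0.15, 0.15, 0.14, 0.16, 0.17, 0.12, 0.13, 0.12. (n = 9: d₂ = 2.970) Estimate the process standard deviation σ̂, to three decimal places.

R̄ = (0.15 + 0.15 + 0.14 + 0.16 + 0.17 + 0.12 + 0.13 + 0.12) / 8 = 0.1425
σ̂ = R̄ / d₂ = 0.1425 / 2.970 = 0.0480

0.048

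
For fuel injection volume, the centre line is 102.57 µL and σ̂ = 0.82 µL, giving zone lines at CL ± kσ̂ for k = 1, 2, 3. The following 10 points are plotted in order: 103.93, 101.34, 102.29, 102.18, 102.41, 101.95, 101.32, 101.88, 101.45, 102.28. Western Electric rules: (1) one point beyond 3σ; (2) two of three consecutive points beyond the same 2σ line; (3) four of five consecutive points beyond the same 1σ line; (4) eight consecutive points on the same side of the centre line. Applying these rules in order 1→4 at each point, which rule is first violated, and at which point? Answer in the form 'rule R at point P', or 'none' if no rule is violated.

rule 4 at point 9

Zone of each point (C = within 1σ̂, B = 1σ̂–2σ̂, A = 2σ̂–3σ̂, * = beyond 3σ̂; sign = side of CL): 1:+B, 2:-B, 3:-C, 4:-C, 5:-C, 6:-C, 7:-B, 8:-C, 9:-B, 10:-C
Rule 4 (eight consecutive points on the same side of the centre line) is satisfied at point 9.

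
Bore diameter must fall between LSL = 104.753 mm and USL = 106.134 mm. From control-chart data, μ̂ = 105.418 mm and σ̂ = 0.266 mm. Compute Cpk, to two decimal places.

0.83

Cpu = (USL − μ̂) / (3σ̂) = (106.134 − 105.418) / (3 × 0.266) = 0.8972; Cpl = (μ̂ − LSL) / (3σ̂) = (105.418 − 104.753) / (3 × 0.266) = 0.8333; Cpk = min(Cpu, Cpl) = 0.8333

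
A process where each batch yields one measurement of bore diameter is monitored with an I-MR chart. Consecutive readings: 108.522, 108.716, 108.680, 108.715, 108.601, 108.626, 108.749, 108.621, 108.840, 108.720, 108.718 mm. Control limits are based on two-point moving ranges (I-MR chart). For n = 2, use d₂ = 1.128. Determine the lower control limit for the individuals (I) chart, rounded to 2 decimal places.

X̄ = (108.522 + 108.716 + 108.680 + 108.715 + 108.601 + 108.626 + 108.749 + 108.621 + 108.840 + 108.720 + 108.718) / 11 = 108.6825
Moving ranges: 0.194, 0.036, 0.035, 0.114, 0.025, 0.123, 0.128, 0.219, 0.120, 0.002; M̄R̄ = 0.9960 / 10 = 0.0996
LCL = X̄ − 3·M̄R̄/d₂ = 108.6825 − 3 × 0.0996 / 1.128 = 108.4177

108.42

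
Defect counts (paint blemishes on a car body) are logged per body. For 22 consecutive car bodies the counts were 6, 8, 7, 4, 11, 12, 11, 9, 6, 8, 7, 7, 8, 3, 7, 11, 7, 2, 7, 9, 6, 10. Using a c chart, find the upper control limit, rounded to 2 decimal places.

c̄ = (6 + 8 + 7 + 4 + 11 + 12 + 11 + 9 + 6 + 8 + 7 + 7 + 8 + 3 + 7 + 11 + 7 + 2 + 7 + 9 + 6 + 10) / 22 = 166 / 22 = 7.5455
UCL = c̄ + 3√c̄ = 7.5455 + 3 × √7.5455 = 7.5455 + 3 × 2.7469 = 15.7862

15.79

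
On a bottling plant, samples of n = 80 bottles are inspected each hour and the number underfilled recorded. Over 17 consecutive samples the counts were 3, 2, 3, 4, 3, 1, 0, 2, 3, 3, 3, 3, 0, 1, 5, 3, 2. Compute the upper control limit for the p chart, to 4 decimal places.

p̄ = Σdᵢ / (k·n) = 41 / (17 × 80) = 0.03015
UCL = p̄ + 3·√(p̄(1−p̄)/n) = 0.03015 + 3 × √(0.03015×0.96985/80) = 0.03015 + 3 × 0.01912 = 0.08750

0.0875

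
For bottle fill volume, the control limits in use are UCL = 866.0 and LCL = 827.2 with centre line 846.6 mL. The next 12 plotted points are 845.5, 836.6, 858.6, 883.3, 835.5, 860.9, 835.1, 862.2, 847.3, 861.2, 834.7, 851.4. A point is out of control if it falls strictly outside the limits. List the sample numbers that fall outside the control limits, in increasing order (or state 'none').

4

Compare each point to [827.2, 866.0]: sample 4 = 883.3 > UCL.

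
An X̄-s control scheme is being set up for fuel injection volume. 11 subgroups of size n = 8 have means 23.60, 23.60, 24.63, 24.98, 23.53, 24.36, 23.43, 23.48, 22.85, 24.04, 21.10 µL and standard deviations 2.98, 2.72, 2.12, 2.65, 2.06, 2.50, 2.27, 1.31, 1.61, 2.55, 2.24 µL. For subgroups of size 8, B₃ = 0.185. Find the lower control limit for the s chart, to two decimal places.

s̄ = (2.98 + 2.72 + 2.12 + 2.65 + 2.06 + 2.50 + 2.27 + 1.31 + 1.61 + 2.55 + 2.24) / 11 = 2.2736
LCL_s = B₃·s̄ = 0.185 × 2.2736 = 0.4206

0.42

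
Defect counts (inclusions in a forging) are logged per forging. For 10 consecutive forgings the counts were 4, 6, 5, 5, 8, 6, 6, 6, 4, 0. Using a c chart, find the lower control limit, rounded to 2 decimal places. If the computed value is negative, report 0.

c̄ = (4 + 6 + 5 + 5 + 8 + 6 + 6 + 6 + 4 + 0) / 10 = 50 / 10 = 5.0000
LCL = c̄ − 3√c̄ = 5.0000 − 3 × 2.2361 = -1.7082 → 0 (cannot be negative)

0.00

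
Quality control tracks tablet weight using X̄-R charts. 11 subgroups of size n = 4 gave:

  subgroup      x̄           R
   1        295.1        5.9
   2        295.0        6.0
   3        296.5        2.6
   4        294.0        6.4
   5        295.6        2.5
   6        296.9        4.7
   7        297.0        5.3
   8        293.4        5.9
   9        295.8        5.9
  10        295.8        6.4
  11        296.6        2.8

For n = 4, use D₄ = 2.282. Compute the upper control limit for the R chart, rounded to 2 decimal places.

11.29

R̄ = (5.9 + 6.0 + 2.6 + 6.4 + 2.5 + 4.7 + 5.3 + 5.9 + 5.9 + 6.4 + 2.8) / 11 = 54.4000 / 11 = 4.9455
UCL_R = D₄·R̄ = 2.282 × 4.9455 = 11.2855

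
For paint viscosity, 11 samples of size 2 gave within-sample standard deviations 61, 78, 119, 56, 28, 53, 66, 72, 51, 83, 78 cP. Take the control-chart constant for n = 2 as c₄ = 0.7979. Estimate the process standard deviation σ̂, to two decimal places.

s̄ = (61 + 78 + 119 + 56 + 28 + 53 + 66 + 72 + 51 + 83 + 78) / 11 = 67.7273
σ̂ = s̄ / c₄ = 67.7273 / 0.7979 = 84.8819

84.88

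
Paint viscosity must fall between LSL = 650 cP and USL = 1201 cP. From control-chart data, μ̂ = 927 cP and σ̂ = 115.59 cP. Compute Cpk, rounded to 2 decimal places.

Cpu = (USL − μ̂) / (3σ̂) = (1201 − 927) / (3 × 115.59) = 0.7901; Cpl = (μ̂ − LSL) / (3σ̂) = (927 − 650) / (3 × 115.59) = 0.7988; Cpk = min(Cpu, Cpl) = 0.7901

0.79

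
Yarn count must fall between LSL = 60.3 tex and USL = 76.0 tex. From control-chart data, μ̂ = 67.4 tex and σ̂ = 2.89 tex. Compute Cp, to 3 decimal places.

0.905

Cp = (USL − LSL) / (6σ̂) = (76.0 − 60.3) / (6 × 2.89) = 15.7000 / 17.3400 = 0.9054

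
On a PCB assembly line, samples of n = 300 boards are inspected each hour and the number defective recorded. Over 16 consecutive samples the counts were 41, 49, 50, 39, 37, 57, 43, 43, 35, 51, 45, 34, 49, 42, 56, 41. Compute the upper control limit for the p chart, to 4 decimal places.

p̄ = Σdᵢ / (k·n) = 712 / (16 × 300) = 0.14833
UCL = p̄ + 3·√(p̄(1−p̄)/n) = 0.14833 + 3 × √(0.14833×0.85167/300) = 0.14833 + 3 × 0.02052 = 0.20990

0.2099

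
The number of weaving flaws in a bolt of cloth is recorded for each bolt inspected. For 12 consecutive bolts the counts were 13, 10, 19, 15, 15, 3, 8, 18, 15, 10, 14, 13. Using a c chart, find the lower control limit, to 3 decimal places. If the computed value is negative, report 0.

c̄ = (13 + 10 + 19 + 15 + 15 + 3 + 8 + 18 + 15 + 10 + 14 + 13) / 12 = 153 / 12 = 12.7500
LCL = c̄ − 3√c̄ = 12.7500 − 3 × 3.5707 = 2.0379

2.038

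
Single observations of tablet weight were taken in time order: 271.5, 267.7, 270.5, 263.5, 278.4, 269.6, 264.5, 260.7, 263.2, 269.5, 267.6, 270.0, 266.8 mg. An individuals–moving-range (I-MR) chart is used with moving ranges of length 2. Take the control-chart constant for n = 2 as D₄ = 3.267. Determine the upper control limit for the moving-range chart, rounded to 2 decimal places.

Moving ranges: 3.8, 2.8, 7.0, 14.9, 8.8, 5.1, 3.8, 2.5, 6.3, 1.9, 2.4, 3.2; M̄R̄ = 62.5000 / 12 = 5.2083
UCL_MR = D₄·M̄R̄ = 3.267 × 5.2083 = 17.0156

17.02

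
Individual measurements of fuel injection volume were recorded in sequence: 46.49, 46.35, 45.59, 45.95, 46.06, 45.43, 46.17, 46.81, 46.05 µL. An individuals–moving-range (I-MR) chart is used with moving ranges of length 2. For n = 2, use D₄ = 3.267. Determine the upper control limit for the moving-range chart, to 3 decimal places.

1.691

Moving ranges: 0.14, 0.76, 0.36, 0.11, 0.63, 0.74, 0.64, 0.76; M̄R̄ = 4.1400 / 8 = 0.5175
UCL_MR = D₄·M̄R̄ = 3.267 × 0.5175 = 1.6907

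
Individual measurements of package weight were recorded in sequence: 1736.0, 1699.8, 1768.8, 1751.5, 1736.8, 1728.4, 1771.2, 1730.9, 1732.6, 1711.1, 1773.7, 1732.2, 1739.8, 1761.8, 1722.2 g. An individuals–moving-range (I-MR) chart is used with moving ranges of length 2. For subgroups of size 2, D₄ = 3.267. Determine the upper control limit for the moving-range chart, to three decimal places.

Moving ranges: 36.2, 69.0, 17.3, 14.7, 8.4, 42.8, 40.3, 1.7, 21.5, 62.6, 41.5, 7.6, 22.0, 39.6; M̄R̄ = 425.2000 / 14 = 30.3714
UCL_MR = D₄·M̄R̄ = 3.267 × 30.3714 = 99.2235

99.223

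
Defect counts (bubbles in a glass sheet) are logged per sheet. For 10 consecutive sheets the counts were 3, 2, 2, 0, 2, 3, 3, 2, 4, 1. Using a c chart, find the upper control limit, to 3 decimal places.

6.650

c̄ = (3 + 2 + 2 + 0 + 2 + 3 + 3 + 2 + 4 + 1) / 10 = 22 / 10 = 2.2000
UCL = c̄ + 3√c̄ = 2.2000 + 3 × √2.2000 = 2.2000 + 3 × 1.4832 = 6.6497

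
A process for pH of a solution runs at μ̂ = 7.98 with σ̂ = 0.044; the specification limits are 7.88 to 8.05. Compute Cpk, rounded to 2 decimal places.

0.53

Cpu = (USL − μ̂) / (3σ̂) = (8.05 − 7.98) / (3 × 0.044) = 0.5303; Cpl = (μ̂ − LSL) / (3σ̂) = (7.98 − 7.88) / (3 × 0.044) = 0.7576; Cpk = min(Cpu, Cpl) = 0.5303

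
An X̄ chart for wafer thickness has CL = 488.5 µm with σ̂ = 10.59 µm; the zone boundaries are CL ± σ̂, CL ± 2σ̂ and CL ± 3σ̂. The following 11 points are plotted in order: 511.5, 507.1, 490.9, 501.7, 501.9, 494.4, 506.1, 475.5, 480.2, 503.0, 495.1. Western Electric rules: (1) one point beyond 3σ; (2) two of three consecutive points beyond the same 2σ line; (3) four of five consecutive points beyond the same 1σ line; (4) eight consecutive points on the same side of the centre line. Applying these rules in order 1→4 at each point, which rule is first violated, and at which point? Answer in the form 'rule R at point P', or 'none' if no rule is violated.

Zone of each point (C = within 1σ̂, B = 1σ̂–2σ̂, A = 2σ̂–3σ̂, * = beyond 3σ̂; sign = side of CL): 1:+A, 2:+B, 3:+C, 4:+B, 5:+B, 6:+C, 7:+B, 8:-B, 9:-C, 10:+B, 11:+C
Rule 3 (four of five consecutive points beyond the same 1σ limit) is satisfied at point 5.

rule 3 at point 5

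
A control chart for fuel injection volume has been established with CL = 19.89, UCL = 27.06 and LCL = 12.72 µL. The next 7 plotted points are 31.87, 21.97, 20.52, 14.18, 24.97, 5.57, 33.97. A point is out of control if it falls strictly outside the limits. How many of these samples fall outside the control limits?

Compare each point to [12.72, 27.06]: sample 1 = 31.87 > UCL; sample 6 = 5.57 < LCL; sample 7 = 33.97 > UCL.

3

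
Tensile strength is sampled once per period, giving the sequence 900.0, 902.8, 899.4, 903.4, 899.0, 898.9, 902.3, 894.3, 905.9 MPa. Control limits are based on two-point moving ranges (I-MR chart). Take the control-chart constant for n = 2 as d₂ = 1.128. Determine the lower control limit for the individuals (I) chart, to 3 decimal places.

X̄ = (900.0 + 902.8 + 899.4 + 903.4 + 899.0 + 898.9 + 902.3 + 894.3 + 905.9) / 9 = 900.6667
Moving ranges: 2.8, 3.4, 4.0, 4.4, 0.1, 3.4, 8.0, 11.6; M̄R̄ = 37.7000 / 8 = 4.7125
LCL = X̄ − 3·M̄R̄/d₂ = 900.6667 − 3 × 4.7125 / 1.128 = 888.1334

888.133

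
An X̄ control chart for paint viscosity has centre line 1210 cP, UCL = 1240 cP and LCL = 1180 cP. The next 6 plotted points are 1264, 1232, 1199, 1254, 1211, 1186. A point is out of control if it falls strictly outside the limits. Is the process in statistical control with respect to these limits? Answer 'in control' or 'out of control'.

Compare each point to [1180, 1240]: sample 1 = 1264 > UCL; sample 4 = 1254 > UCL.

out of control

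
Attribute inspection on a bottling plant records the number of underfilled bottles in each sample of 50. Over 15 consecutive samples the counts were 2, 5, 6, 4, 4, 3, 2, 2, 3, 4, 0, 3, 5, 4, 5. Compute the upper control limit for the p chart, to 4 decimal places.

p̄ = Σdᵢ / (k·n) = 52 / (15 × 50) = 0.06933
UCL = p̄ + 3·√(p̄(1−p̄)/n) = 0.06933 + 3 × √(0.06933×0.93067/50) = 0.06933 + 3 × 0.03592 = 0.17710

0.1771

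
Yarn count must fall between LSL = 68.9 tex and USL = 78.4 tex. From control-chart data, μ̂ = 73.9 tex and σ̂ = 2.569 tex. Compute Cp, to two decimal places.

Cp = (USL − LSL) / (6σ̂) = (78.4 − 68.9) / (6 × 2.569) = 9.5000 / 15.4140 = 0.6163

0.62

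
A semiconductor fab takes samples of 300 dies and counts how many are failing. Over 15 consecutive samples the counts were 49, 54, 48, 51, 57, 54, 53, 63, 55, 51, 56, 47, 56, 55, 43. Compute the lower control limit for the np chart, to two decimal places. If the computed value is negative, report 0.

p̄ = Σdᵢ / (k·n) = 792 / (15 × 300) = 0.17600
LCL = np̄ − 3·√(np̄(1−p̄)) = 52.8000 − 3 × 6.5960 = 33.0120

33.01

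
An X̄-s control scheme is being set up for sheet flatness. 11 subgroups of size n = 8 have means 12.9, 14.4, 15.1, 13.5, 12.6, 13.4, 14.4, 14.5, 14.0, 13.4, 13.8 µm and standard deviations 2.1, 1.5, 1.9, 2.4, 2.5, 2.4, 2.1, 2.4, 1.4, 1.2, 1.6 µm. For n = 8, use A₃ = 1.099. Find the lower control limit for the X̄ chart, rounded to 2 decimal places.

11.67

X̄̄ = (12.9 + 14.4 + 15.1 + 13.5 + 12.6 + 13.4 + 14.4 + 14.5 + 14.0 + 13.4 + 13.8) / 11 = 13.8182
s̄ = (2.1 + 1.5 + 1.9 + 2.4 + 2.5 + 2.4 + 2.1 + 2.4 + 1.4 + 1.2 + 1.6) / 11 = 1.9545
LCL = X̄̄ − A₃·s̄ = 13.8182 − 1.099 × 1.9545 = 11.6701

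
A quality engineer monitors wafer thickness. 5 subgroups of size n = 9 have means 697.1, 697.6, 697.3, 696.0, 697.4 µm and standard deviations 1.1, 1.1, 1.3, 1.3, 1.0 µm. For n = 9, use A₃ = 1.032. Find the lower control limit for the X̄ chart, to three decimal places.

X̄̄ = (697.1 + 697.6 + 697.3 + 696.0 + 697.4) / 5 = 697.0800
s̄ = (1.1 + 1.1 + 1.3 + 1.3 + 1.0) / 5 = 1.1600
LCL = X̄̄ − A₃·s̄ = 697.0800 − 1.032 × 1.1600 = 695.8829

695.883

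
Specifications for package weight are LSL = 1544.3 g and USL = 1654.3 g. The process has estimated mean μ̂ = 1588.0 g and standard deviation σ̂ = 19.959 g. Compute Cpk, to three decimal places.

0.730

Cpu = (USL − μ̂) / (3σ̂) = (1654.3 − 1588.0) / (3 × 19.959) = 1.1073; Cpl = (μ̂ − LSL) / (3σ̂) = (1588.0 − 1544.3) / (3 × 19.959) = 0.7298; Cpk = min(Cpu, Cpl) = 0.7298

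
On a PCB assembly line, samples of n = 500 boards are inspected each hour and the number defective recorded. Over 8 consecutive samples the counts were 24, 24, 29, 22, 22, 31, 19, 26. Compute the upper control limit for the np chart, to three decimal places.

p̄ = Σdᵢ / (k·n) = 197 / (8 × 500) = 0.04925
UCL = np̄ + 3·√(np̄(1−p̄)) = 24.6250 + 3 × √(24.6250×0.95075) = 24.6250 + 3 × 4.8386 = 39.1409

39.141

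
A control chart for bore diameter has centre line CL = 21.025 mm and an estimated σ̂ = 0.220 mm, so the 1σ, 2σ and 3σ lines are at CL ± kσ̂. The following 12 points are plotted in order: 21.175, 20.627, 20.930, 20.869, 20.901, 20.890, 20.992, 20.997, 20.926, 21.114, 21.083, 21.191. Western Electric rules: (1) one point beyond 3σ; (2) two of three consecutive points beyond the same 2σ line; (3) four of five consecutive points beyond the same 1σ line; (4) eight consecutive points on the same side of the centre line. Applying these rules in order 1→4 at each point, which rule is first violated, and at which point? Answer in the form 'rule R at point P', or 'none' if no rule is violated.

rule 4 at point 9

Zone of each point (C = within 1σ̂, B = 1σ̂–2σ̂, A = 2σ̂–3σ̂, * = beyond 3σ̂; sign = side of CL): 1:+C, 2:-B, 3:-C, 4:-C, 5:-C, 6:-C, 7:-C, 8:-C, 9:-C, 10:+C, 11:+C, 12:+C
Rule 4 (eight consecutive points on the same side of the centre line) is satisfied at point 9.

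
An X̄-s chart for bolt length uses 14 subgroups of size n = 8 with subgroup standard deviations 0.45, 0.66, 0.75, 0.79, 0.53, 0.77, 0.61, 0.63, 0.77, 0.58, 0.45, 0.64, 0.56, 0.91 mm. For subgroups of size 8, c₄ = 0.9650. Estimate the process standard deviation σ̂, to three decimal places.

s̄ = (0.45 + 0.66 + 0.75 + 0.79 + 0.53 + 0.77 + 0.61 + 0.63 + 0.77 + 0.58 + 0.45 + 0.64 + 0.56 + 0.91) / 14 = 0.6500
σ̂ = s̄ / c₄ = 0.6500 / 0.9650 = 0.6736

0.674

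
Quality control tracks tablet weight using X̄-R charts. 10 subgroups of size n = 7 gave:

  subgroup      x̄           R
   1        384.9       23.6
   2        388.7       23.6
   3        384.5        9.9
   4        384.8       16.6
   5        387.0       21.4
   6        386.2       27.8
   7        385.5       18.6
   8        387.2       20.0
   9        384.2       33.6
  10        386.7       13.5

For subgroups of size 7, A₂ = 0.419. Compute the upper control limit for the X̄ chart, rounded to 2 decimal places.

394.71

X̄̄ = (384.9 + 388.7 + 384.5 + 384.8 + 387.0 + 386.2 + 385.5 + 387.2 + 384.2 + 386.7) / 10 = 3859.7000 / 10 = 385.9700
R̄ = (23.6 + 23.6 + 9.9 + 16.6 + 21.4 + 27.8 + 18.6 + 20.0 + 33.6 + 13.5) / 10 = 208.6000 / 10 = 20.8600
UCL = X̄̄ + A₂·R̄ = 385.9700 + 0.419 × 20.8600 = 394.7103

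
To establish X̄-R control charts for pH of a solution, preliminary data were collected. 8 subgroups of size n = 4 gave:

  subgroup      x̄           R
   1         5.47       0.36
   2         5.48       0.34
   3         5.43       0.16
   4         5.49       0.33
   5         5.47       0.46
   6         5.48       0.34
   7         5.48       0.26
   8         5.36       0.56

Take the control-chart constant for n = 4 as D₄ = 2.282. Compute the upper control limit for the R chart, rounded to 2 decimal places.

0.80

R̄ = (0.36 + 0.34 + 0.16 + 0.33 + 0.46 + 0.34 + 0.26 + 0.56) / 8 = 2.8100 / 8 = 0.3513
UCL_R = D₄·R̄ = 2.282 × 0.3513 = 0.8016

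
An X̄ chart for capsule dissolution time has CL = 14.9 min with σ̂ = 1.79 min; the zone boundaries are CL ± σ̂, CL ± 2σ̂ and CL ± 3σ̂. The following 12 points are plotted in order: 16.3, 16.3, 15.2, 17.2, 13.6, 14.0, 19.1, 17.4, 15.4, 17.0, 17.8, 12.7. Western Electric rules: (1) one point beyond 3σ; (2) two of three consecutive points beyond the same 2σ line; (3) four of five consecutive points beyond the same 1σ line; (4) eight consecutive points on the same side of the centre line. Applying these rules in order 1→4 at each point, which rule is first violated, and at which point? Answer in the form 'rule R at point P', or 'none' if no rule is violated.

rule 3 at point 11

Zone of each point (C = within 1σ̂, B = 1σ̂–2σ̂, A = 2σ̂–3σ̂, * = beyond 3σ̂; sign = side of CL): 1:+C, 2:+C, 3:+C, 4:+B, 5:-C, 6:-C, 7:+A, 8:+B, 9:+C, 10:+B, 11:+B, 12:-B
Rule 3 (four of five consecutive points beyond the same 1σ limit) is satisfied at point 11.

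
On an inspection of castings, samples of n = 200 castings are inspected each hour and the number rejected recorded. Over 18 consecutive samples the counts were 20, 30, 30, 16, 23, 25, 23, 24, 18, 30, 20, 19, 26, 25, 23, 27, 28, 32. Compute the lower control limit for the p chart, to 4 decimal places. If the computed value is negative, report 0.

p̄ = Σdᵢ / (k·n) = 439 / (18 × 200) = 0.12194
LCL = p̄ − 3·√(p̄(1−p̄)/n) = 0.12194 − 3 × 0.02314 = 0.05253

0.0525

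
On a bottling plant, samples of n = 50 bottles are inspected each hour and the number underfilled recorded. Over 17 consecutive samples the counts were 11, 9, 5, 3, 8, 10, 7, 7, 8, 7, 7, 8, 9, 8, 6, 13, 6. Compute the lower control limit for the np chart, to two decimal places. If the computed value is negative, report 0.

p̄ = Σdᵢ / (k·n) = 132 / (17 × 50) = 0.15529
LCL = np̄ − 3·√(np̄(1−p̄)) = 7.7647 − 3 × 2.5610 = 0.0816

0.08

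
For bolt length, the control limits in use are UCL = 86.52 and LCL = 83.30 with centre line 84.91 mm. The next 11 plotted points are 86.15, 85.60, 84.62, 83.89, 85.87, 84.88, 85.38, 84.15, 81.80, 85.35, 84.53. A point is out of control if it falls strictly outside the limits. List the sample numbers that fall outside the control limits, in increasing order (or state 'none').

Compare each point to [83.30, 86.52]: sample 9 = 81.80 < LCL.

9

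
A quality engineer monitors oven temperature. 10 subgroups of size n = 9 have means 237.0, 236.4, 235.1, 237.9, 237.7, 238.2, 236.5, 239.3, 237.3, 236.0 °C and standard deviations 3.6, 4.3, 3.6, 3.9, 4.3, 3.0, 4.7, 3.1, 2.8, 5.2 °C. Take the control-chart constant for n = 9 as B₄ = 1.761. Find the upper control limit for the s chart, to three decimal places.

s̄ = (3.6 + 4.3 + 3.6 + 3.9 + 4.3 + 3.0 + 4.7 + 3.1 + 2.8 + 5.2) / 10 = 3.8500
UCL_s = B₄·s̄ = 1.761 × 3.8500 = 6.7798

6.780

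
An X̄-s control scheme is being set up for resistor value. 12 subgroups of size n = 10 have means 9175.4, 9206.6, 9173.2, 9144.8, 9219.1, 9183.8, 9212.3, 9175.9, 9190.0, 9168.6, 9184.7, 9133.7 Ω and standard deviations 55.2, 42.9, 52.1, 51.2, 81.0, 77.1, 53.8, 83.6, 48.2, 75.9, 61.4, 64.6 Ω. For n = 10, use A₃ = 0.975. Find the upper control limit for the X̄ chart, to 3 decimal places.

X̄̄ = (9175.4 + 9206.6 + 9173.2 + 9144.8 + 9219.1 + 9183.8 + 9212.3 + 9175.9 + 9190.0 + 9168.6 + 9184.7 + 9133.7) / 12 = 9180.6750
s̄ = (55.2 + 42.9 + 52.1 + 51.2 + 81.0 + 77.1 + 53.8 + 83.6 + 48.2 + 75.9 + 61.4 + 64.6) / 12 = 62.2500
UCL = X̄̄ + A₃·s̄ = 9180.6750 + 0.975 × 62.2500 = 9241.3688

9241.369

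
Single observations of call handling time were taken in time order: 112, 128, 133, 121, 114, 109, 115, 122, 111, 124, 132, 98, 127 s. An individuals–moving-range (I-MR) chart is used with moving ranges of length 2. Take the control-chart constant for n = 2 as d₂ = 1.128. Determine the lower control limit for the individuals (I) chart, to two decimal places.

85.01

X̄ = (112 + 128 + 133 + 121 + 114 + 109 + 115 + 122 + 111 + 124 + 132 + 98 + 127) / 13 = 118.9231
Moving ranges: 16, 5, 12, 7, 5, 6, 7, 11, 13, 8, 34, 29; M̄R̄ = 153.0000 / 12 = 12.7500
LCL = X̄ − 3·M̄R̄/d₂ = 118.9231 − 3 × 12.7500 / 1.128 = 85.0135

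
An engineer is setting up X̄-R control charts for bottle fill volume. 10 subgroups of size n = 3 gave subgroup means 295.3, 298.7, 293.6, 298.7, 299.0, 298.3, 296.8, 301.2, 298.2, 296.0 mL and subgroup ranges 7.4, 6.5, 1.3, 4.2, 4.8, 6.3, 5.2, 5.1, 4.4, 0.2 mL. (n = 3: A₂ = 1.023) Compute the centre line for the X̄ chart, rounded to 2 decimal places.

X̄̄ = (295.3 + 298.7 + 293.6 + 298.7 + 299.0 + 298.3 + 296.8 + 301.2 + 298.2 + 296.0) / 10 = 2975.8000 / 10 = 297.5800
CL = X̄̄ = 297.5800

297.58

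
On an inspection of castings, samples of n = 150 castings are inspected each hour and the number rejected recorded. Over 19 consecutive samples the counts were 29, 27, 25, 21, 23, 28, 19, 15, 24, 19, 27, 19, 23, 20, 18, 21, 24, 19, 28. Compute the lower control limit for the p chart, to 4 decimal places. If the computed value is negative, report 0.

0.0629

p̄ = Σdᵢ / (k·n) = 429 / (19 × 150) = 0.15053
LCL = p̄ − 3·√(p̄(1−p̄)/n) = 0.15053 − 3 × 0.02920 = 0.06294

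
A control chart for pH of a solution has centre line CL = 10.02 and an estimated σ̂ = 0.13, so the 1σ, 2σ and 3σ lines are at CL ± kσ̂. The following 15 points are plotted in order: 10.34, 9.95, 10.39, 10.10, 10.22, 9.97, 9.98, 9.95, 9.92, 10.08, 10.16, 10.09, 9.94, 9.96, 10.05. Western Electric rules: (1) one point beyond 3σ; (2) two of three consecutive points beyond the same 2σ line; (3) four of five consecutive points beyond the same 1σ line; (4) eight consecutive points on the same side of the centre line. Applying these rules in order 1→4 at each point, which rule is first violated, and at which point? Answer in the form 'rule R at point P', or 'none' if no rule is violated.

rule 2 at point 3

Zone of each point (C = within 1σ̂, B = 1σ̂–2σ̂, A = 2σ̂–3σ̂, * = beyond 3σ̂; sign = side of CL): 1:+A, 2:-C, 3:+A, 4:+C, 5:+B, 6:-C, 7:-C, 8:-C, 9:-C, 10:+C, 11:+B, 12:+C, 13:-C, 14:-C, 15:+C
Rule 2 (two of three consecutive points beyond the same 2σ limit) is satisfied at point 3.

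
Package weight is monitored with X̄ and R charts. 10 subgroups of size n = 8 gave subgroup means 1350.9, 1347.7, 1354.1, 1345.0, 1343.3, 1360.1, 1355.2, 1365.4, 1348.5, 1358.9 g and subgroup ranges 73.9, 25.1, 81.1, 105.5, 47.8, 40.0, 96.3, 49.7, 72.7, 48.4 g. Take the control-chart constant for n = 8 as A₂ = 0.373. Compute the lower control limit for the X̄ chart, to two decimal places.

X̄̄ = (1350.9 + 1347.7 + 1354.1 + 1345.0 + 1343.3 + 1360.1 + 1355.2 + 1365.4 + 1348.5 + 1358.9) / 10 = 13529.1000 / 10 = 1352.9100
R̄ = (73.9 + 25.1 + 81.1 + 105.5 + 47.8 + 40.0 + 96.3 + 49.7 + 72.7 + 48.4) / 10 = 640.5000 / 10 = 64.0500
LCL = X̄̄ − A₂·R̄ = 1352.9100 − 0.373 × 64.0500 = 1329.0194

1329.02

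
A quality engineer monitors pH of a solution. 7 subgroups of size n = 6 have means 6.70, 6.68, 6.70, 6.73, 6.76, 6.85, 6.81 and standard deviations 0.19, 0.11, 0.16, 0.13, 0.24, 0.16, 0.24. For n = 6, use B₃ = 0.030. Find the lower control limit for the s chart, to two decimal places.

s̄ = (0.19 + 0.11 + 0.16 + 0.13 + 0.24 + 0.16 + 0.24) / 7 = 0.1757
LCL_s = B₃·s̄ = 0.030 × 0.1757 = 0.0053

0.01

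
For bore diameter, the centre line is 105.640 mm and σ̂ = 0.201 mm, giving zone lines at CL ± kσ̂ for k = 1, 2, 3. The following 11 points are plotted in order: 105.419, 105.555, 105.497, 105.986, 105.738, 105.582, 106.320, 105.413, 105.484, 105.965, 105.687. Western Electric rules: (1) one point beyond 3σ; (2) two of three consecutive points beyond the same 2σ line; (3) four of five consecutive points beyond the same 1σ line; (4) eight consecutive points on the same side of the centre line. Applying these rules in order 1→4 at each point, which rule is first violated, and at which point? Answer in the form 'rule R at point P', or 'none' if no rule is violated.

Zone of each point (C = within 1σ̂, B = 1σ̂–2σ̂, A = 2σ̂–3σ̂, * = beyond 3σ̂; sign = side of CL): 1:-B, 2:-C, 3:-C, 4:+B, 5:+C, 6:-C, 7:+*, 8:-B, 9:-C, 10:+B, 11:+C
Rule 1 (one point beyond the 3σ limits) is satisfied at point 7.

rule 1 at point 7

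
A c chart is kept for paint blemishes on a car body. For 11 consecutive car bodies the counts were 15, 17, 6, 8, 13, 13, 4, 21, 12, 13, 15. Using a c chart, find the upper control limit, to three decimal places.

c̄ = (15 + 17 + 6 + 8 + 13 + 13 + 4 + 21 + 12 + 13 + 15) / 11 = 137 / 11 = 12.4545
UCL = c̄ + 3√c̄ = 12.4545 + 3 × √12.4545 = 12.4545 + 3 × 3.5291 = 23.0418

23.042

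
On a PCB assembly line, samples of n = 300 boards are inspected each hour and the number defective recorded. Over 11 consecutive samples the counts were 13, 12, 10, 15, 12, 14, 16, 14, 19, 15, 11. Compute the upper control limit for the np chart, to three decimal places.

24.585

p̄ = Σdᵢ / (k·n) = 151 / (11 × 300) = 0.04576
UCL = np̄ + 3·√(np̄(1−p̄)) = 13.7273 + 3 × √(13.7273×0.95424) = 13.7273 + 3 × 3.6193 = 24.5851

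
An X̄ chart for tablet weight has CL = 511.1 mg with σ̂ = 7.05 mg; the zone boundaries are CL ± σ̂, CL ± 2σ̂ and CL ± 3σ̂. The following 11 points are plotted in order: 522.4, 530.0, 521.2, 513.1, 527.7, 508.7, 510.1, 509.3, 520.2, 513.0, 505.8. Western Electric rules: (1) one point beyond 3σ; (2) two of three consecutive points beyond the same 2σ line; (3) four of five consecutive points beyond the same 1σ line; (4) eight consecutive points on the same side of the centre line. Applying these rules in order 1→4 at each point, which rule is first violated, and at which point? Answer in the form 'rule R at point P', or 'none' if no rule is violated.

Zone of each point (C = within 1σ̂, B = 1σ̂–2σ̂, A = 2σ̂–3σ̂, * = beyond 3σ̂; sign = side of CL): 1:+B, 2:+A, 3:+B, 4:+C, 5:+A, 6:-C, 7:-C, 8:-C, 9:+B, 10:+C, 11:-C
Rule 3 (four of five consecutive points beyond the same 1σ limit) is satisfied at point 5.

rule 3 at point 5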